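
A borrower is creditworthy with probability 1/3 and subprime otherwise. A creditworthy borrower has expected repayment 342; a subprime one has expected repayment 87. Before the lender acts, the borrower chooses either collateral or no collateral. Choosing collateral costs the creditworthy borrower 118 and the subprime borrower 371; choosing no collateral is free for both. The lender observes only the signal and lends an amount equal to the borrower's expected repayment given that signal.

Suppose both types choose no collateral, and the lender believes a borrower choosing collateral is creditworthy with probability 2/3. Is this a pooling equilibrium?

At the pooled signal (no collateral) the lender holds the prior 1/3 and pays 1/3·342 + 2/3·87 = 172. Off-path (collateral) belief 2/3 gives 2/3·342 + 1/3·87 = 257.
Creditworthy: no collateral gives 172 − 0 = 172; collateral gives 257 − 118 = 139. Stays. ✓
Subprime: no collateral gives 172 − 0 = 172; collateral gives 257 − 371 = -114. Stays. ✓

Yes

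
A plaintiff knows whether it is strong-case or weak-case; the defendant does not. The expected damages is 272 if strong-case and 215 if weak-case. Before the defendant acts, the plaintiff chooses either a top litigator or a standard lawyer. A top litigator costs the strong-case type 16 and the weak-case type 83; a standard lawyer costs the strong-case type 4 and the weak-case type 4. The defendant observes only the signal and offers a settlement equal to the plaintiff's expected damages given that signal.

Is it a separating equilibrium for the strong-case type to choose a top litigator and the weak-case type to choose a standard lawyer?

Under separation the defendant infers type exactly: top litigator → strong-case (pays 272), standard lawyer → weak-case (pays 215).
Strong-case: top litigator gives 272 − 16 = 256; standard lawyer gives 215 − 4 = 211. No deviation. ✓
Weak-case: standard lawyer gives 215 − 4 = 211; top litigator gives 272 − 83 = 189. No deviation. ✓
Both incentive constraints hold.

Yes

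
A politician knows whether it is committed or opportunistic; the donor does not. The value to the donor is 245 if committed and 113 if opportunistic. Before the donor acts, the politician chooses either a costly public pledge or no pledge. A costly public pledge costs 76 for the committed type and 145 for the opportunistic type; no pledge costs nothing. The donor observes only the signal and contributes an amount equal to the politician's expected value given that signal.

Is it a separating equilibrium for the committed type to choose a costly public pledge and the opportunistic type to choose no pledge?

Yes

If types separate, pledge earns payment 245 and no pledge earns 113.
Committed: pledge gives 245 − 76 = 169; no pledge gives 113 − 0 = 113. No deviation. ✓
Opportunistic: no pledge gives 113 − 0 = 113; pledge gives 245 − 145 = 100. No deviation. ✓
Both incentive constraints hold.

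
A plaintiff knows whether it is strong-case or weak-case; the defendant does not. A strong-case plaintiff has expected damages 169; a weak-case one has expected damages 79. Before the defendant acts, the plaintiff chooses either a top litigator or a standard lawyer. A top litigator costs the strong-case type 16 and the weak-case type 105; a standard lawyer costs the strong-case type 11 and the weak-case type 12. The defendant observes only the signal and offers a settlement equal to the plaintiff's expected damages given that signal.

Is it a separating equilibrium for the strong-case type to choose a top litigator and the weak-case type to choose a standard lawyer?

Yes

Under separation the defendant infers type exactly: top litigator → strong-case (pays 169), standard lawyer → weak-case (pays 79).
Strong-case: top litigator gives 169 − 16 = 153; standard lawyer gives 79 − 11 = 68. No deviation. ✓
Weak-case: standard lawyer gives 79 − 12 = 67; top litigator gives 169 − 105 = 64. No deviation. ✓
Neither type gains from mimicking the other.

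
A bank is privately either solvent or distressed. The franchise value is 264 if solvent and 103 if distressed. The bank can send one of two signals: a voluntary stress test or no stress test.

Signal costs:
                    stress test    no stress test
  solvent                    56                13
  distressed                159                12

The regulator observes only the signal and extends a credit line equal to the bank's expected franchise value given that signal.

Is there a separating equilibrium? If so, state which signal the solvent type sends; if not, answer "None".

None

Try solvent → stress test, distressed → no stress test:
  If types separate, stress test earns payment 264 and no stress test earns 103.
  Solvent: stress test gives 264 − 56 = 208; no stress test gives 103 − 13 = 90. No deviation. ✓
  Distressed: no stress test gives 103 − 12 = 91; stress test gives 264 − 159 = 105. Would deviate. ✗
Try solvent → no stress test, distressed → stress test:
  If types separate, no stress test earns payment 264 and stress test earns 103.
  Solvent: no stress test gives 264 − 13 = 251; stress test gives 103 − 56 = 47. No deviation. ✓
  Distressed: stress test gives 103 − 159 = -56; no stress test gives 264 − 12 = 252. Would deviate. ✗
Neither assignment is incentive-compatible.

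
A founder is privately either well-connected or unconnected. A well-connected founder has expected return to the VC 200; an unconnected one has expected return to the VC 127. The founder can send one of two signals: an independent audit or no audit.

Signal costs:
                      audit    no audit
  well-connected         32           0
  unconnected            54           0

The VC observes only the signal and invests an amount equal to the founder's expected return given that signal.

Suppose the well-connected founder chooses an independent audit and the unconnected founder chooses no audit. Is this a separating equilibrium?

Under separation the VC infers type exactly: audit → well-connected (pays 200), no audit → unconnected (pays 127).
Well-connected: audit gives 200 − 32 = 168; no audit gives 127 − 0 = 127. No deviation. ✓
Unconnected: no audit gives 127 − 0 = 127; audit gives 200 − 54 = 146. Would deviate. ✗

No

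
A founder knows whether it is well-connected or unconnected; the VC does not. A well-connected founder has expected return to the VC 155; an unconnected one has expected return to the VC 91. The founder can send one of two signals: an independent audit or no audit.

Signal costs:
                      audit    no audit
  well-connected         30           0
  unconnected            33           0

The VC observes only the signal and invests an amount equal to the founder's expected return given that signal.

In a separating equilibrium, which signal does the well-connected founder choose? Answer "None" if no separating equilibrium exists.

None

Try well-connected → audit, unconnected → no audit:
  Under separation the VC infers type exactly: audit → well-connected (pays 155), no audit → unconnected (pays 91).
  Well-connected: audit gives 155 − 30 = 125; no audit gives 91 − 0 = 91. No deviation. ✓
  Unconnected: no audit gives 91 − 0 = 91; audit gives 155 − 33 = 122. Would deviate. ✗
Try well-connected → no audit, unconnected → audit:
  Under separation the VC infers type exactly: no audit → well-connected (pays 155), audit → unconnected (pays 91).
  Well-connected: no audit gives 155 − 0 = 155; audit gives 91 − 30 = 61. No deviation. ✓
  Unconnected: audit gives 91 − 33 = 58; no audit gives 155 − 0 = 155. Would deviate. ✗
Neither assignment is incentive-compatible.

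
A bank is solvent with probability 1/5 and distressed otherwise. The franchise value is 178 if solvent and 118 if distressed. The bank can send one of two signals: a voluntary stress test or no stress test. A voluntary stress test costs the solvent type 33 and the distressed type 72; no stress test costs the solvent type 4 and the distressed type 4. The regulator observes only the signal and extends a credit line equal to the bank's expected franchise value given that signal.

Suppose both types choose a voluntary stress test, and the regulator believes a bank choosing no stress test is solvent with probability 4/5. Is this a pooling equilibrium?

No

On the equilibrium path (stress test) the regulator holds the prior 1/5 and pays 1/5·178 + 4/5·118 = 130. Off-path (no stress test) belief 4/5 gives 4/5·178 + 1/5·118 = 166.
Solvent: stress test gives 130 − 33 = 97; no stress test gives 166 − 4 = 162. Deviates. ✗
Distressed: stress test gives 130 − 72 = 58; no stress test gives 166 − 4 = 162. Deviates. ✗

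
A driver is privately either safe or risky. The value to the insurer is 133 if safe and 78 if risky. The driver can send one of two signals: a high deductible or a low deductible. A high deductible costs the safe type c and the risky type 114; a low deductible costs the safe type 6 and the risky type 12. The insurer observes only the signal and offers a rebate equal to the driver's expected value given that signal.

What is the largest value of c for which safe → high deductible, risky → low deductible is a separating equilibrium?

Under separation: high deductible → safe (pays 133); low deductible → risky (pays 78).
Risky: 78 − 12 = 66 ≥ 133 − 114 = 19. Holds regardless of c. ✓
Safe: 133 − c ≥ 78 − 6, so c ≤ 133 − 72 = 61.

61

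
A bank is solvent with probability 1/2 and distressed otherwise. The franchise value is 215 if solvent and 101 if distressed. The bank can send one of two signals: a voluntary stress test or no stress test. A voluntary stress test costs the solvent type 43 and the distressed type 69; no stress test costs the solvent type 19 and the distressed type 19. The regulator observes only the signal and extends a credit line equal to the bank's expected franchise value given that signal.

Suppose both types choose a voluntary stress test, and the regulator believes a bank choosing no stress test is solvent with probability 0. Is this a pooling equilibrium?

At the pooled signal (stress test) the regulator holds the prior 1/2 and pays 1/2·215 + 1/2·101 = 158. Off-path (no stress test) belief 0 gives 0·215 + 1·101 = 101.
Solvent: stress test gives 158 − 43 = 115; no stress test gives 101 − 19 = 82. Stays. ✓
Distressed: stress test gives 158 − 69 = 89; no stress test gives 101 − 19 = 82. Stays. ✓

Yes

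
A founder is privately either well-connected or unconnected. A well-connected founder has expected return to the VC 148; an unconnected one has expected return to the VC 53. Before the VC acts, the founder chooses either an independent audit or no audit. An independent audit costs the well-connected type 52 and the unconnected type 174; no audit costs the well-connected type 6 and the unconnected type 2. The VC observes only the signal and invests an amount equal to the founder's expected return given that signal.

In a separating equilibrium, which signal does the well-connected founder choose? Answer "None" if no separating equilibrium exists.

Try well-connected → audit, unconnected → no audit:
  If types separate, audit earns payment 148 and no audit earns 53.
  Well-connected: audit gives 148 − 52 = 96; no audit gives 53 − 6 = 47. No deviation. ✓
  Unconnected: no audit gives 53 − 2 = 51; audit gives 148 − 174 = -26. No deviation. ✓
Both hold — the well-connected type sends audit.

audit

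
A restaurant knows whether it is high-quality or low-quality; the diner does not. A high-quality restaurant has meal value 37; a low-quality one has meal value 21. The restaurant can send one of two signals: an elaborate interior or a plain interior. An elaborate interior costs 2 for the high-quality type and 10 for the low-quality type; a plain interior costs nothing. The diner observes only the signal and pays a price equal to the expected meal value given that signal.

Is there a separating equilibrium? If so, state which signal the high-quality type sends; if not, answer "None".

Try high-quality → elaborate interior, low-quality → plain interior:
  If types separate, elaborate interior earns payment 37 and plain interior earns 21.
  High-quality: elaborate interior gives 37 − 2 = 35; plain interior gives 21 − 0 = 21. No deviation. ✓
  Low-quality: plain interior gives 21 − 0 = 21; elaborate interior gives 37 − 10 = 27. Would deviate. ✗
Try high-quality → plain interior, low-quality → elaborate interior:
  If types separate, plain interior earns payment 37 and elaborate interior earns 21.
  High-quality: plain interior gives 37 − 0 = 37; elaborate interior gives 21 − 2 = 19. No deviation. ✓
  Low-quality: elaborate interior gives 21 − 10 = 11; plain interior gives 37 − 0 = 37. Would deviate. ✗
Neither assignment is incentive-compatible.

None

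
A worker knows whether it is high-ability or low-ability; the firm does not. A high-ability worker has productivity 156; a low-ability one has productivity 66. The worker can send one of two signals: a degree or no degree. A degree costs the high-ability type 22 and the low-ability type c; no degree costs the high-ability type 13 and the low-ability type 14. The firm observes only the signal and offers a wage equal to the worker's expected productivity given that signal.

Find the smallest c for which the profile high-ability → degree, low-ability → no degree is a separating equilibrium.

Under separation: degree → high-ability (pays 156); no degree → low-ability (pays 66).
High-ability: 156 − 22 = 134 ≥ 66 − 13 = 53. Holds regardless of c. ✓
Low-ability: 66 − 14 ≥ 156 − c, so c ≥ 156 − 52 = 104.

104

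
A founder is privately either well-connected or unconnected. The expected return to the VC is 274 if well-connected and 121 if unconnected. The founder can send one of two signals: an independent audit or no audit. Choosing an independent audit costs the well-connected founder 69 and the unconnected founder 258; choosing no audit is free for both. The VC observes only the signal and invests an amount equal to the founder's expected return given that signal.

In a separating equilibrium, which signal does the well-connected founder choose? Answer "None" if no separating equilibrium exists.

audit

Try well-connected → audit, unconnected → no audit:
  If types separate, audit earns payment 274 and no audit earns 121.
  Well-connected: audit gives 274 − 69 = 205; no audit gives 121 − 0 = 121. No deviation. ✓
  Unconnected: no audit gives 121 − 0 = 121; audit gives 274 − 258 = 16. No deviation. ✓
Both hold — the well-connected type sends audit.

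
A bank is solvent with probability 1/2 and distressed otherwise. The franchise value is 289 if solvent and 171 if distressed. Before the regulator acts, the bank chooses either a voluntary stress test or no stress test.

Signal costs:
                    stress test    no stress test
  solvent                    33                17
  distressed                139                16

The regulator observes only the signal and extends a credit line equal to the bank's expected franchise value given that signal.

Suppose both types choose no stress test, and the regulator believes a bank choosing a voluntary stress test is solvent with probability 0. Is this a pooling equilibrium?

On the equilibrium path (no stress test) the regulator holds the prior 1/2 and pays 1/2·289 + 1/2·171 = 230. Off-path (stress test) belief 0 gives 0·289 + 1·171 = 171.
Solvent: no stress test gives 230 − 17 = 213; stress test gives 171 − 33 = 138. Stays. ✓
Distressed: no stress test gives 230 − 16 = 214; stress test gives 171 − 139 = 32. Stays. ✓
Beliefs are Bayes-consistent on-path and both types best-respond.

Yes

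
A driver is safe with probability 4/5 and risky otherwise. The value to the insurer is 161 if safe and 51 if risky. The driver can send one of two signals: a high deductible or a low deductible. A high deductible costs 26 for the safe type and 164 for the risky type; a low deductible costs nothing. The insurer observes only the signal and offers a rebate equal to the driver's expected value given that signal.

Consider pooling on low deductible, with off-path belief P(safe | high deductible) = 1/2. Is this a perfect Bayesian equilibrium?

At the pooled signal (low deductible) the insurer holds the prior 4/5 and pays 4/5·161 + 1/5·51 = 139. Off-path (high deductible) belief 1/2 gives 1/2·161 + 1/2·51 = 106.
Safe: low deductible gives 139 − 0 = 139; high deductible gives 106 − 26 = 80. Stays. ✓
Risky: low deductible gives 139 − 0 = 139; high deductible gives 106 − 164 = -58. Stays. ✓

Yes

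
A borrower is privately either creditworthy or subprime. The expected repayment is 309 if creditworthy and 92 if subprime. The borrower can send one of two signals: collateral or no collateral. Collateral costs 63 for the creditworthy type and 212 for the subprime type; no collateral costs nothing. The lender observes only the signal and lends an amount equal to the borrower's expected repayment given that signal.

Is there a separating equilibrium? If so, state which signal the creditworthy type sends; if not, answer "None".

None

Try creditworthy → collateral, subprime → no collateral:
  If types separate, collateral earns payment 309 and no collateral earns 92.
  Creditworthy: collateral gives 309 − 63 = 246; no collateral gives 92 − 0 = 92. No deviation. ✓
  Subprime: no collateral gives 92 − 0 = 92; collateral gives 309 − 212 = 97. Would deviate. ✗
Try creditworthy → no collateral, subprime → collateral:
  If types separate, no collateral earns payment 309 and collateral earns 92.
  Creditworthy: no collateral gives 309 − 0 = 309; collateral gives 92 − 63 = 29. No deviation. ✓
  Subprime: collateral gives 92 − 212 = -120; no collateral gives 309 − 0 = 309. Would deviate. ✗
Neither assignment is incentive-compatible.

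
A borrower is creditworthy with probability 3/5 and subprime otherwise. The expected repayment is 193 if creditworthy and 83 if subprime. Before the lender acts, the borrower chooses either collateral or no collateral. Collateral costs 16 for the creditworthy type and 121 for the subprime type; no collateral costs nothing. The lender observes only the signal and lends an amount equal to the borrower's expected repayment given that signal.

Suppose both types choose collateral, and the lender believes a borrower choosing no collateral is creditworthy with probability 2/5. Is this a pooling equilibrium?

At the pooled signal (collateral) the lender holds the prior 3/5 and pays 3/5·193 + 2/5·83 = 149. Off-path (no collateral) belief 2/5 gives 2/5·193 + 3/5·83 = 127.
Creditworthy: collateral gives 149 − 16 = 133; no collateral gives 127 − 0 = 127. Stays. ✓
Subprime: collateral gives 149 − 121 = 28; no collateral gives 127 − 0 = 127. Deviates. ✗

No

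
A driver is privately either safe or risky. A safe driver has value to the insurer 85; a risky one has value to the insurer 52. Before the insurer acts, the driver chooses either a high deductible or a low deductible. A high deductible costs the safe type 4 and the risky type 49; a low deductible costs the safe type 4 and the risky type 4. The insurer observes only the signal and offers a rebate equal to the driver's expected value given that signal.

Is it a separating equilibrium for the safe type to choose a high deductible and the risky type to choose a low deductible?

Yes

If types separate, high deductible earns payment 85 and low deductible earns 52.
Safe: high deductible gives 85 − 4 = 81; low deductible gives 52 − 4 = 48. No deviation. ✓
Risky: low deductible gives 52 − 4 = 48; high deductible gives 85 − 49 = 36. No deviation. ✓
Both incentive constraints hold.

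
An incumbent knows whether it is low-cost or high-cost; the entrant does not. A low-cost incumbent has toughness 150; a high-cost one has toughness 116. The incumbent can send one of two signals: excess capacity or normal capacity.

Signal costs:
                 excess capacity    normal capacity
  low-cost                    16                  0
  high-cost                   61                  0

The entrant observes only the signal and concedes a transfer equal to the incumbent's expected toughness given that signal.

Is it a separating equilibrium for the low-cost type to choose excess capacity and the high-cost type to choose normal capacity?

Yes

If types separate, excess capacity earns payment 150 and normal capacity earns 116.
Low-cost: excess capacity gives 150 − 16 = 134; normal capacity gives 116 − 0 = 116. No deviation. ✓
High-cost: normal capacity gives 116 − 0 = 116; excess capacity gives 150 − 61 = 89. No deviation. ✓
Both incentive constraints hold.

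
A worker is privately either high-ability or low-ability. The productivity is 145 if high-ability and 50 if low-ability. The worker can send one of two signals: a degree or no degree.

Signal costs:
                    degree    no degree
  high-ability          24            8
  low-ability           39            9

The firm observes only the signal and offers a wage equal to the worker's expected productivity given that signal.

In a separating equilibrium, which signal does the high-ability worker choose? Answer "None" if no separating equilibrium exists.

Try high-ability → degree, low-ability → no degree:
  Under separation the firm infers type exactly: degree → high-ability (pays 145), no degree → low-ability (pays 50).
  High-ability: degree gives 145 − 24 = 121; no degree gives 50 − 8 = 42. No deviation. ✓
  Low-ability: no degree gives 50 − 9 = 41; degree gives 145 − 39 = 106. Would deviate. ✗
Try high-ability → no degree, low-ability → degree:
  Under separation the firm infers type exactly: no degree → high-ability (pays 145), degree → low-ability (pays 50).
  High-ability: no degree gives 145 − 8 = 137; degree gives 50 − 24 = 26. No deviation. ✓
  Low-ability: degree gives 50 − 39 = 11; no degree gives 145 − 9 = 136. Would deviate. ✗
Neither assignment is incentive-compatible.

None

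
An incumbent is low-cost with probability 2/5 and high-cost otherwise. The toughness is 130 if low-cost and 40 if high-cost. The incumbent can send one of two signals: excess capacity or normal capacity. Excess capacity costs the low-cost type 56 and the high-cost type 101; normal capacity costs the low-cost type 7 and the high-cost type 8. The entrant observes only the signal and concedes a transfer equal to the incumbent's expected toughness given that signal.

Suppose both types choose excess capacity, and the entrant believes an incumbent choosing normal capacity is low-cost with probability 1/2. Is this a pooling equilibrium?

At the pooled signal (excess capacity) the entrant holds the prior 2/5 and pays 2/5·130 + 3/5·40 = 76. Off-path (normal capacity) belief 1/2 gives 1/2·130 + 1/2·40 = 85.
Low-cost: excess capacity gives 76 − 56 = 20; normal capacity gives 85 − 7 = 78. Deviates. ✗
High-cost: excess capacity gives 76 − 101 = -25; normal capacity gives 85 − 8 = 77. Deviates. ✗

No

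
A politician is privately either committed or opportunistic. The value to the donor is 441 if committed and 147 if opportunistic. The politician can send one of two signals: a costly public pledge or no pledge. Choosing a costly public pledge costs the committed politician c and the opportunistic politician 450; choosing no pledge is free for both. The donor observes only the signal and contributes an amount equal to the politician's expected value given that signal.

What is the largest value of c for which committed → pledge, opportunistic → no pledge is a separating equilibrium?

Under separation: pledge → committed (pays 441); no pledge → opportunistic (pays 147).
Opportunistic: 147 − 0 = 147 ≥ 441 − 450 = -9. Holds regardless of c. ✓
Committed: 441 − c ≥ 147 − 0, so c ≤ 441 − 147 = 294.

294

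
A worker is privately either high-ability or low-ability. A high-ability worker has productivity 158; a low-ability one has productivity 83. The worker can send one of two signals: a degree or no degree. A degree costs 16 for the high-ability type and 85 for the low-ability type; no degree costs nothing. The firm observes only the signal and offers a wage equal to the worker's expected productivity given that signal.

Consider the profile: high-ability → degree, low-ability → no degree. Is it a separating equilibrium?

Yes

If types separate, degree earns payment 158 and no degree earns 83.
High-ability: degree gives 158 − 16 = 142; no degree gives 83 − 0 = 83. No deviation. ✓
Low-ability: no degree gives 83 − 0 = 83; degree gives 158 − 85 = 73. No deviation. ✓
Neither type gains from mimicking the other.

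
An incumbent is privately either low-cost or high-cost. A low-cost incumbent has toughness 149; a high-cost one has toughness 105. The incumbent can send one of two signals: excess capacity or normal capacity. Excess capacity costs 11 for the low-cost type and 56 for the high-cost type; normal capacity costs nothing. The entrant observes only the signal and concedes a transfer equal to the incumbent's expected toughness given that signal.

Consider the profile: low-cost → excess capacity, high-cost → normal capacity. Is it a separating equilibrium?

If types separate, excess capacity earns payment 149 and normal capacity earns 105.
Low-cost: excess capacity gives 149 − 11 = 138; normal capacity gives 105 − 0 = 105. No deviation. ✓
High-cost: normal capacity gives 105 − 0 = 105; excess capacity gives 149 − 56 = 93. No deviation. ✓
Both incentive constraints hold.

Yes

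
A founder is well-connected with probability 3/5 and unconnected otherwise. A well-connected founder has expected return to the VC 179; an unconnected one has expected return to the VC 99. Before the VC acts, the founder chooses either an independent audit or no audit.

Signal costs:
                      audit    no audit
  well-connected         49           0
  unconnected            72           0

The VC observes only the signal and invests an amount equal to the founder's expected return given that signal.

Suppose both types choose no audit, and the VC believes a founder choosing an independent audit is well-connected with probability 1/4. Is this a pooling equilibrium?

Yes

At the pooled signal (no audit) the VC holds the prior 3/5 and pays 3/5·179 + 2/5·99 = 147. Off-path (audit) belief 1/4 gives 1/4·179 + 3/4·99 = 119.
Well-connected: no audit gives 147 − 0 = 147; audit gives 119 − 49 = 70. Stays. ✓
Unconnected: no audit gives 147 − 0 = 147; audit gives 119 − 72 = 47. Stays. ✓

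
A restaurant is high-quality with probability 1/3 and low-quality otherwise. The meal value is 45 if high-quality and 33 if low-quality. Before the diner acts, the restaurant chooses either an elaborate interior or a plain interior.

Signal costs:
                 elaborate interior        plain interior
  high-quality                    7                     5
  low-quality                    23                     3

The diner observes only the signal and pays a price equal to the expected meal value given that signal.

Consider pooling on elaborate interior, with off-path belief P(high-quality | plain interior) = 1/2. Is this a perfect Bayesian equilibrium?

On the equilibrium path (elaborate interior) the diner holds the prior 1/3 and pays 1/3·45 + 2/3·33 = 37. Off-path (plain interior) belief 1/2 gives 1/2·45 + 1/2·33 = 39.
High-quality: elaborate interior gives 37 − 7 = 30; plain interior gives 39 − 5 = 34. Deviates. ✗
Low-quality: elaborate interior gives 37 − 23 = 14; plain interior gives 39 − 3 = 36. Deviates. ✗

No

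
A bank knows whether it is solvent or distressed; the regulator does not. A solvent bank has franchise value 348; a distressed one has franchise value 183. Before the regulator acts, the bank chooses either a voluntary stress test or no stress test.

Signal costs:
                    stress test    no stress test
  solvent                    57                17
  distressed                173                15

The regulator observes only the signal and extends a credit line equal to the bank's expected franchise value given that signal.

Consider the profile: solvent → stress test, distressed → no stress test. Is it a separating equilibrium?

No

If types separate, stress test earns payment 348 and no stress test earns 183.
Solvent: stress test gives 348 − 57 = 291; no stress test gives 183 − 17 = 166. No deviation. ✓
Distressed: no stress test gives 183 − 15 = 168; stress test gives 348 − 173 = 175. Would deviate. ✗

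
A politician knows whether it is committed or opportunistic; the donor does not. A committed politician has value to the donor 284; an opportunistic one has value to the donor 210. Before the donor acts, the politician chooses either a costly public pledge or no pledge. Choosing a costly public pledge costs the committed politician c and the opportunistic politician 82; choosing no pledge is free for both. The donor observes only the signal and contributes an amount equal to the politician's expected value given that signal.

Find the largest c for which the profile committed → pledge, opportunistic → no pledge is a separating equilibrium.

74

Under separation: pledge → committed (pays 284); no pledge → opportunistic (pays 210).
Opportunistic: 210 − 0 = 210 ≥ 284 − 82 = 202. Holds regardless of c. ✓
Committed: 284 − c ≥ 210 − 0, so c ≤ 284 − 210 = 74.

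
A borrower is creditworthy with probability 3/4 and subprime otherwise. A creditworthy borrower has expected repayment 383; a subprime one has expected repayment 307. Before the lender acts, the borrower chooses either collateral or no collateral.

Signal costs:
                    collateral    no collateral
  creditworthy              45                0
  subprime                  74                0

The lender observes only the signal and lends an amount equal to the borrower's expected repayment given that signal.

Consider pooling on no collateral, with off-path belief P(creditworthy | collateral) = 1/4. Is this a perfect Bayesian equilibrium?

Yes

At the pooled signal (no collateral) the lender holds the prior 3/4 and pays 3/4·383 + 1/4·307 = 364. Off-path (collateral) belief 1/4 gives 1/4·383 + 3/4·307 = 326.
Creditworthy: no collateral gives 364 − 0 = 364; collateral gives 326 − 45 = 281. Stays. ✓
Subprime: no collateral gives 364 − 0 = 364; collateral gives 326 − 74 = 252. Stays. ✓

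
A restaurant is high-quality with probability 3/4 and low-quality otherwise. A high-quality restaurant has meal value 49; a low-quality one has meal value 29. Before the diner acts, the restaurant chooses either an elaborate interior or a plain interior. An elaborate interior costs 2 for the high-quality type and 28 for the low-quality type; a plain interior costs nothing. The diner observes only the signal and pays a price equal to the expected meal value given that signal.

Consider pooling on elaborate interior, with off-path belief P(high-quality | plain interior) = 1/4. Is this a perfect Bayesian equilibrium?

At the pooled signal (elaborate interior) the diner holds the prior 3/4 and pays 3/4·49 + 1/4·29 = 44. Off-path (plain interior) belief 1/4 gives 1/4·49 + 3/4·29 = 34.
High-quality: elaborate interior gives 44 − 2 = 42; plain interior gives 34 − 0 = 34. Stays. ✓
Low-quality: elaborate interior gives 44 − 28 = 16; plain interior gives 34 − 0 = 34. Deviates. ✗

No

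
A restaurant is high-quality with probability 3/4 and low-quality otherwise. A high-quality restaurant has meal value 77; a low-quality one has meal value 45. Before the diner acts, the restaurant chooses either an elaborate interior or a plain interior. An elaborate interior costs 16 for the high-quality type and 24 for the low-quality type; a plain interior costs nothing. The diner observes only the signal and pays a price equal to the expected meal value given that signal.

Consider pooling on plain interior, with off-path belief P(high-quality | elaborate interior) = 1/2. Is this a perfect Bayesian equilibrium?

At the pooled signal (plain interior) the diner holds the prior 3/4 and pays 3/4·77 + 1/4·45 = 69. Off-path (elaborate interior) belief 1/2 gives 1/2·77 + 1/2·45 = 61.
High-quality: plain interior gives 69 − 0 = 69; elaborate interior gives 61 − 16 = 45. Stays. ✓
Low-quality: plain interior gives 69 − 0 = 69; elaborate interior gives 61 − 24 = 37. Stays. ✓

Yes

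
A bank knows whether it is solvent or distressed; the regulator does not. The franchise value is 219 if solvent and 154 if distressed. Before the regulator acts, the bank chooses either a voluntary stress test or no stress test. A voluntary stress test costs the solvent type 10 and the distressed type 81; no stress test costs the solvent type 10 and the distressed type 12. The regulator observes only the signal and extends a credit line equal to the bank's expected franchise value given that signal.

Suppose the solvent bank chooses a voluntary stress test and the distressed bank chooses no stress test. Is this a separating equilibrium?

Under separation the regulator infers type exactly: stress test → solvent (pays 219), no stress test → distressed (pays 154).
Solvent: stress test gives 219 − 10 = 209; no stress test gives 154 − 10 = 144. No deviation. ✓
Distressed: no stress test gives 154 − 12 = 142; stress test gives 219 − 81 = 138. No deviation. ✓
Neither type gains from mimicking the other.

Yes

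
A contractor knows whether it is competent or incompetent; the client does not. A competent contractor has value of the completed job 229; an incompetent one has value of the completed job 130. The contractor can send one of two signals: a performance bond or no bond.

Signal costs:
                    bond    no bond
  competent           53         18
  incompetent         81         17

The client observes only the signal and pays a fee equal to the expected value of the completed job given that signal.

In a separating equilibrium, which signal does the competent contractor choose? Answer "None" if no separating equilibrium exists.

None

Try competent → bond, incompetent → no bond:
  If types separate, bond earns payment 229 and no bond earns 130.
  Competent: bond gives 229 − 53 = 176; no bond gives 130 − 18 = 112. No deviation. ✓
  Incompetent: no bond gives 130 − 17 = 113; bond gives 229 − 81 = 148. Would deviate. ✗
Try competent → no bond, incompetent → bond:
  If types separate, no bond earns payment 229 and bond earns 130.
  Competent: no bond gives 229 − 18 = 211; bond gives 130 − 53 = 77. No deviation. ✓
  Incompetent: bond gives 130 − 81 = 49; no bond gives 229 − 17 = 212. Would deviate. ✗
Neither assignment is incentive-compatible.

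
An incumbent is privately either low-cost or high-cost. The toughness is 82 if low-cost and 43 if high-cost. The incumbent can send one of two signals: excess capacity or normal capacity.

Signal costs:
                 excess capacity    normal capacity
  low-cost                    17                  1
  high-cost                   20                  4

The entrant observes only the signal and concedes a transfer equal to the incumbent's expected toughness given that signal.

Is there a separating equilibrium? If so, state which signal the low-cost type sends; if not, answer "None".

Try low-cost → excess capacity, high-cost → normal capacity:
  Under separation the entrant infers type exactly: excess capacity → low-cost (pays 82), normal capacity → high-cost (pays 43).
  Low-cost: excess capacity gives 82 − 17 = 65; normal capacity gives 43 − 1 = 42. No deviation. ✓
  High-cost: normal capacity gives 43 − 4 = 39; excess capacity gives 82 − 20 = 62. Would deviate. ✗
Try low-cost → normal capacity, high-cost → excess capacity:
  Under separation the entrant infers type exactly: normal capacity → low-cost (pays 82), excess capacity → high-cost (pays 43).
  Low-cost: normal capacity gives 82 − 1 = 81; excess capacity gives 43 − 17 = 26. No deviation. ✓
  High-cost: excess capacity gives 43 − 20 = 23; normal capacity gives 82 − 4 = 78. Would deviate. ✗
Neither assignment is incentive-compatible.

None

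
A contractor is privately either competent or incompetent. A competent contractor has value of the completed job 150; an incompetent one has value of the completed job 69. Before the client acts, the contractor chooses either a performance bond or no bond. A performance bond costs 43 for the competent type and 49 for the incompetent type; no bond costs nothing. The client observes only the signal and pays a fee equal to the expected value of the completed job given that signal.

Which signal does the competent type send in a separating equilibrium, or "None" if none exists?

None

Try competent → bond, incompetent → no bond:
  If types separate, bond earns payment 150 and no bond earns 69.
  Competent: bond gives 150 − 43 = 107; no bond gives 69 − 0 = 69. No deviation. ✓
  Incompetent: no bond gives 69 − 0 = 69; bond gives 150 − 49 = 101. Would deviate. ✗
Try competent → no bond, incompetent → bond:
  If types separate, no bond earns payment 150 and bond earns 69.
  Competent: no bond gives 150 − 0 = 150; bond gives 69 − 43 = 26. No deviation. ✓
  Incompetent: bond gives 69 − 49 = 20; no bond gives 150 − 0 = 150. Would deviate. ✗
Neither assignment is incentive-compatible.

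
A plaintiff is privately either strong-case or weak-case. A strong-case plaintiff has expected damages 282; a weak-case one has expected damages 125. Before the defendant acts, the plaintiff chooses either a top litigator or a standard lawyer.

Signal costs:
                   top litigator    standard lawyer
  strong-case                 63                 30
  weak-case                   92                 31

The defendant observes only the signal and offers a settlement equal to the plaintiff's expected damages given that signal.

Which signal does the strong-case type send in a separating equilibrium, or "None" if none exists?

Try strong-case → top litigator, weak-case → standard lawyer:
  If types separate, top litigator earns payment 282 and standard lawyer earns 125.
  Strong-case: top litigator gives 282 − 63 = 219; standard lawyer gives 125 − 30 = 95. No deviation. ✓
  Weak-case: standard lawyer gives 125 − 31 = 94; top litigator gives 282 − 92 = 190. Would deviate. ✗
Try strong-case → standard lawyer, weak-case → top litigator:
  If types separate, standard lawyer earns payment 282 and top litigator earns 125.
  Strong-case: standard lawyer gives 282 − 30 = 252; top litigator gives 125 − 63 = 62. No deviation. ✓
  Weak-case: top litigator gives 125 − 92 = 33; standard lawyer gives 282 − 31 = 251. Would deviate. ✗
Neither assignment is incentive-compatible.

None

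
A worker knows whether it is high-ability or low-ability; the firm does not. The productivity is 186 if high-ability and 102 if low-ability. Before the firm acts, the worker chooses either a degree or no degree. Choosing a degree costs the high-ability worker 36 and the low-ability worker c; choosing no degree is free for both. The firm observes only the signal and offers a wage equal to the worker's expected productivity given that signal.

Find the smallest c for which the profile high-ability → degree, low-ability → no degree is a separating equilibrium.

Under separation: degree → high-ability (pays 186); no degree → low-ability (pays 102).
High-ability: 186 − 36 = 150 ≥ 102 − 0 = 102. Holds regardless of c. ✓
Low-ability: 102 − 0 ≥ 186 − c, so c ≥ 186 − 102 = 84.

84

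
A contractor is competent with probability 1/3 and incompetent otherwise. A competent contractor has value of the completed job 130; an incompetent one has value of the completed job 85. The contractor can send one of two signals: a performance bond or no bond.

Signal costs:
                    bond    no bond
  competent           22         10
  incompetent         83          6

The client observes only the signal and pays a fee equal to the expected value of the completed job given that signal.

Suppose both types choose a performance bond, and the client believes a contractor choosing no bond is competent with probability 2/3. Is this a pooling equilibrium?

On the equilibrium path (bond) the client holds the prior 1/3 and pays 1/3·130 + 2/3·85 = 100. Off-path (no bond) belief 2/3 gives 2/3·130 + 1/3·85 = 115.
Competent: bond gives 100 − 22 = 78; no bond gives 115 − 10 = 105. Deviates. ✗
Incompetent: bond gives 100 − 83 = 17; no bond gives 115 − 6 = 109. Deviates. ✗

No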